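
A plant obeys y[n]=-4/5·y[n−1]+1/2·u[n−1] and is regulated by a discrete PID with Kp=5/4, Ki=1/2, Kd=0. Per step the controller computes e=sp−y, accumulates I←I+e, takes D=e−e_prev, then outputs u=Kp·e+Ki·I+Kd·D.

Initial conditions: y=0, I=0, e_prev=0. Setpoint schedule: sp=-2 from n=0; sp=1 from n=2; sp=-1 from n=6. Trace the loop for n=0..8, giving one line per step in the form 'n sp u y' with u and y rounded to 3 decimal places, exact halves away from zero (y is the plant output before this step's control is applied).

(exact arithmetic carried between steps; '≈' marks a value shown rounded to 6 d.p. or computed from one; I and e_prev carry over from the previous line; the table rounds u and y to 3 d.p., halves away from zero)
n=0: y=0, sp=-2, e=sp−y=-2; I=-2, D=e−e_prev=-2; u=5/4·(-2)+1/2·(-2)+0·(-2)=-3.5; next y=-4/5·0+1/2·(-3.5)=-1.75
n=1: y=-1.75, sp=-2, e=sp−y=-0.25; I=-2.25, D=e−e_prev=1.75; u=5/4·(-0.25)+1/2·(-2.25)+0·1.75=-1.4375; next y=-4/5·(-1.75)+1/2·(-1.4375)=0.68125
n=2: y=0.68125, sp=1, e=sp−y=0.31875; I=-1.93125, D=e−e_prev=0.56875; u=5/4·0.31875+1/2·(-1.93125)+0·0.56875≈-0.567188; next y=-4/5·0.68125+1/2·(-0.567188)≈-0.828594
n=3: y≈-0.828594, sp=1, e=sp−y≈1.828594; I≈-0.102656, D=e−e_prev≈1.509844; u=5/4·1.828594+1/2·(-0.102656)+0·1.509844≈2.234414; next y=-4/5·(-0.828594)+1/2·2.234414≈1.780082
n=4: y≈1.780082, sp=1, e=sp−y≈-0.780082; I≈-0.882738, D=e−e_prev≈-2.608676; u=5/4·(-0.780082)+1/2·(-0.882738)+0·(-2.608676)≈-1.416472; next y=-4/5·1.780082+1/2·(-1.416472)≈-2.132301
n=5: y≈-2.132301, sp=1, e=sp−y≈3.132301; I≈2.249563, D=e−e_prev≈3.912383; u=5/4·3.132301+1/2·2.249563+0·3.912383≈5.040158; next y=-4/5·(-2.132301)+1/2·5.040158≈4.225920
n=6: y≈4.225920, sp=-1, e=sp−y≈-5.225920; I≈-2.976357, D=e−e_prev≈-8.358222; u=5/4·(-5.225920)+1/2·(-2.976357)+0·(-8.358222)≈-8.020579; next y=-4/5·4.225920+1/2·(-8.020579)≈-7.391026
n=7: y≈-7.391026, sp=-1, e=sp−y≈6.391026; I≈3.414669, D=e−e_prev≈11.616946; u=5/4·6.391026+1/2·3.414669+0·11.616946≈9.696117; next y=-4/5·(-7.391026)+1/2·9.696117≈10.760879
n=8: y≈10.760879, sp=-1, e=sp−y≈-11.760879; I≈-8.346210, D=e−e_prev≈-18.151905; u=5/4·(-11.760879)+1/2·(-8.346210)+0·(-18.151905)≈-18.874204; next y=-4/5·10.760879+1/2·(-18.874204)≈-18.045805

0 -2 -3.500 0.000
1 -2 -1.438 -1.750
2 1 -0.567 0.681
3 1 2.234 -0.829
4 1 -1.416 1.780
5 1 5.040 -2.132
6 -1 -8.021 4.226
7 -1 9.696 -7.391
8 -1 -18.874 10.761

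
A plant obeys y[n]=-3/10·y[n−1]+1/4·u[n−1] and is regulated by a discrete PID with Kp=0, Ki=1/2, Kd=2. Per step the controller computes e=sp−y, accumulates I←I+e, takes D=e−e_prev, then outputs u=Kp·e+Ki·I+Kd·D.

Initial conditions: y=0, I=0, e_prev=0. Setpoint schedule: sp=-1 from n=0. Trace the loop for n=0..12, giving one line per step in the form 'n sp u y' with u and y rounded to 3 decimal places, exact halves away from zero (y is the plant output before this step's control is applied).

(exact arithmetic carried between steps; '≈' marks a value shown rounded to 6 d.p. or computed from one; I and e_prev carry over from the previous line; the table rounds u and y to 3 d.p., halves away from zero)
n=0: y=0, sp=-1, e=sp−y=-1; I=-1, D=e−e_prev=-1; u=0·(-1)+1/2·(-1)+2·(-1)=-2.5; next y=-3/10·0+1/4·(-2.5)=-0.625
n=1: y=-0.625, sp=-1, e=sp−y=-0.375; I=-1.375, D=e−e_prev=0.625; u=0·(-0.375)+1/2·(-1.375)+2·0.625=0.5625; next y=-3/10·(-0.625)+1/4·0.5625=0.328125
n=2: y=0.328125, sp=-1, e=sp−y=-1.328125; I=-2.703125, D=e−e_prev=-0.953125; u=0·(-1.328125)+1/2·(-2.703125)+2·(-0.953125)≈-3.257813; next y=-3/10·0.328125+1/4·(-3.257813)≈-0.912891
n=3: y≈-0.912891, sp=-1, e=sp−y≈-0.087109; I≈-2.790234, D=e−e_prev≈1.241016; u=0·(-0.087109)+1/2·(-2.790234)+2·1.241016≈1.086914; next y=-3/10·(-0.912891)+1/4·1.086914≈0.545596
n=4: y≈0.545596, sp=-1, e=sp−y≈-1.545596; I≈-4.335830, D=e−e_prev≈-1.458486; u=0·(-1.545596)+1/2·(-4.335830)+2·(-1.458486)≈-5.084888; next y=-3/10·0.545596+1/4·(-5.084888)≈-1.434901
n=5: y≈-1.434901, sp=-1, e=sp−y≈0.434901; I≈-3.900929, D=e−e_prev≈1.980496; u=0·0.434901+1/2·(-3.900929)+2·1.980496≈2.010528; next y=-3/10·(-1.434901)+1/4·2.010528≈0.933102
n=6: y≈0.933102, sp=-1, e=sp−y≈-1.933102; I≈-5.834032, D=e−e_prev≈-2.368003; u=0·(-1.933102)+1/2·(-5.834032)+2·(-2.368003)≈-7.653021; next y=-3/10·0.933102+1/4·(-7.653021)≈-2.193186
n=7: y≈-2.193186, sp=-1, e=sp−y≈1.193186; I≈-4.640846, D=e−e_prev≈3.126288; u=0·1.193186+1/2·(-4.640846)+2·3.126288≈3.932154; next y=-3/10·(-2.193186)+1/4·3.932154≈1.640994
n=8: y≈1.640994, sp=-1, e=sp−y≈-2.640994; I≈-7.281840, D=e−e_prev≈-3.834180; u=0·(-2.640994)+1/2·(-7.281840)+2·(-3.834180)≈-11.309280; next y=-3/10·1.640994+1/4·(-11.309280)≈-3.319618
n=9: y≈-3.319618, sp=-1, e=sp−y≈2.319618; I≈-4.962221, D=e−e_prev≈4.960613; u=0·2.319618+1/2·(-4.962221)+2·4.960613≈7.440114; next y=-3/10·(-3.319618)+1/4·7.440114≈2.855914
n=10: y≈2.855914, sp=-1, e=sp−y≈-3.855914; I≈-8.818136, D=e−e_prev≈-6.175532; u=0·(-3.855914)+1/2·(-8.818136)+2·(-6.175532)≈-16.760133; next y=-3/10·2.855914+1/4·(-16.760133)≈-5.046807
n=11: y≈-5.046807, sp=-1, e=sp−y≈4.046807; I≈-4.771328, D=e−e_prev≈7.902721; u=0·4.046807+1/2·(-4.771328)+2·7.902721≈13.419779; next y=-3/10·(-5.046807)+1/4·13.419779≈4.868987
n=12: y≈4.868987, sp=-1, e=sp−y≈-5.868987; I≈-10.640315, D=e−e_prev≈-9.915794; u=0·(-5.868987)+1/2·(-10.640315)+2·(-9.915794)≈-25.151746; next y=-3/10·4.868987+1/4·(-25.151746)≈-7.748633

0 -1 -2.500 0.000
1 -1 0.563 -0.625
2 -1 -3.258 0.328
3 -1 1.087 -0.913
4 -1 -5.085 0.546
5 -1 2.011 -1.435
6 -1 -7.653 0.933
7 -1 3.932 -2.193
8 -1 -11.309 1.641
9 -1 7.440 -3.320
10 -1 -16.760 2.856
11 -1 13.420 -5.047
12 -1 -25.152 4.869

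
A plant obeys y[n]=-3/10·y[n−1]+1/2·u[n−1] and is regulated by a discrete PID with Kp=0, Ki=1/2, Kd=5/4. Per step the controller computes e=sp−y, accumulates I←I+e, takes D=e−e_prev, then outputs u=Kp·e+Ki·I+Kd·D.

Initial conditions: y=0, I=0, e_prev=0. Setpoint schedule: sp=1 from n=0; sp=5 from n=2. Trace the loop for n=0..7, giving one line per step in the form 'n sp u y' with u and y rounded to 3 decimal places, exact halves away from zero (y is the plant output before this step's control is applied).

0 1 1.750 0.000
1 1 -0.531 0.875
2 5 10.080 -0.528
3 5 -3.931 5.199
4 5 18.395 -3.525
5 5 -12.363 10.255
6 5 36.382 -9.258
7 5 -33.776 20.969

(exact arithmetic carried between steps; '≈' marks a value shown rounded to 6 d.p. or computed from one; I and e_prev carry over from the previous line; the table rounds u and y to 3 d.p., halves away from zero)
n=0: y=0, sp=1, e=sp−y=1; I=1, D=e−e_prev=1; u=0·1+1/2·1+5/4·1=1.75; next y=-3/10·0+1/2·1.75=0.875
n=1: y=0.875, sp=1, e=sp−y=0.125; I=1.125, D=e−e_prev=-0.875; u=0·0.125+1/2·1.125+5/4·(-0.875)=-0.53125; next y=-3/10·0.875+1/2·(-0.53125)=-0.528125
n=2: y=-0.528125, sp=5, e=sp−y=5.528125; I=6.653125, D=e−e_prev=5.403125; u=0·5.528125+1/2·6.653125+5/4·5.403125≈10.080469; next y=-3/10·(-0.528125)+1/2·10.080469≈5.198672
n=3: y≈5.198672, sp=5, e=sp−y≈-0.198672; I≈6.454453, D=e−e_prev≈-5.726797; u=0·(-0.198672)+1/2·6.454453+5/4·(-5.726797)≈-3.931270; next y=-3/10·5.198672+1/2·(-3.931270)≈-3.525236
n=4: y≈-3.525236, sp=5, e=sp−y≈8.525236; I≈14.979689, D=e−e_prev≈8.723908; u=0·8.525236+1/2·14.979689+5/4·8.723908≈18.394730; next y=-3/10·(-3.525236)+1/2·18.394730≈10.254936
n=5: y≈10.254936, sp=5, e=sp−y≈-5.254936; I≈9.724754, D=e−e_prev≈-13.780172; u=0·(-5.254936)+1/2·9.724754+5/4·(-13.780172)≈-12.362838; next y=-3/10·10.254936+1/2·(-12.362838)≈-9.257900
n=6: y≈-9.257900, sp=5, e=sp−y≈14.257900; I≈23.982654, D=e−e_prev≈19.512836; u=0·14.257900+1/2·23.982654+5/4·19.512836≈36.382372; next y=-3/10·(-9.257900)+1/2·36.382372≈20.968556
n=7: y≈20.968556, sp=5, e=sp−y≈-15.968556; I≈8.014098, D=e−e_prev≈-30.226456; u=0·(-15.968556)+1/2·8.014098+5/4·(-30.226456)≈-33.776021; next y=-3/10·20.968556+1/2·(-33.776021)≈-23.178577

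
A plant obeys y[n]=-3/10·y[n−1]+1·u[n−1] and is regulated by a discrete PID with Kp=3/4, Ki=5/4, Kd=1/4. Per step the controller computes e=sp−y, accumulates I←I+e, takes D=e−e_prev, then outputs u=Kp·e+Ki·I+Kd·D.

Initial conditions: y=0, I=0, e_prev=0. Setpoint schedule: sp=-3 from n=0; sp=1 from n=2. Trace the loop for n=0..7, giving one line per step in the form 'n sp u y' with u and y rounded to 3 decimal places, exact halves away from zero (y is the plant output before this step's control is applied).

(exact arithmetic carried between steps; '≈' marks a value shown rounded to 6 d.p. or computed from one; I and e_prev carry over from the previous line; the table rounds u and y to 3 d.p., halves away from zero)
n=0: y=0, sp=-3, e=sp−y=-3; I=-3, D=e−e_prev=-3; u=3/4·(-3)+5/4·(-3)+1/4·(-3)=-6.75; next y=-3/10·0+1·(-6.75)=-6.75
n=1: y=-6.75, sp=-3, e=sp−y=3.75; I=0.75, D=e−e_prev=6.75; u=3/4·3.75+5/4·0.75+1/4·6.75=5.4375; next y=-3/10·(-6.75)+1·5.4375=7.4625
n=2: y=7.4625, sp=1, e=sp−y=-6.4625; I=-5.7125, D=e−e_prev=-10.2125; u=3/4·(-6.4625)+5/4·(-5.7125)+1/4·(-10.2125)=-14.540625; next y=-3/10·7.4625+1·(-14.540625)=-16.779375
n=3: y=-16.779375, sp=1, e=sp−y=17.779375; I=12.066875, D=e−e_prev=24.241875; u=3/4·17.779375+5/4·12.066875+1/4·24.241875≈34.478594; next y=-3/10·(-16.779375)+1·34.478594≈39.512406
n=4: y≈39.512406, sp=1, e=sp−y≈-38.512406; I≈-26.445531, D=e−e_prev≈-56.291781; u=3/4·(-38.512406)+5/4·(-26.445531)+1/4·(-56.291781)≈-76.014164; next y=-3/10·39.512406+1·(-76.014164)≈-87.867886
n=5: y≈-87.867886, sp=1, e=sp−y≈88.867886; I≈62.422355, D=e−e_prev≈127.380292; u=3/4·88.867886+5/4·62.422355+1/4·127.380292≈176.523931; next y=-3/10·(-87.867886)+1·176.523931≈202.884297
n=6: y≈202.884297, sp=1, e=sp−y≈-201.884297; I≈-139.461942, D=e−e_prev≈-290.752183; u=3/4·(-201.884297)+5/4·(-139.461942)+1/4·(-290.752183)≈-398.428696; next y=-3/10·202.884297+1·(-398.428696)≈-459.293985
n=7: y≈-459.293985, sp=1, e=sp−y≈460.293985; I≈320.832043, D=e−e_prev≈662.178281; u=3/4·460.293985+5/4·320.832043+1/4·662.178281≈911.805112; next y=-3/10·(-459.293985)+1·911.805112≈1049.593307

0 -3 -6.750 0.000
1 -3 5.438 -6.750
2 1 -14.541 7.463
3 1 34.479 -16.779
4 1 -76.014 39.512
5 1 176.524 -87.868
6 1 -398.429 202.884
7 1 911.805 -459.294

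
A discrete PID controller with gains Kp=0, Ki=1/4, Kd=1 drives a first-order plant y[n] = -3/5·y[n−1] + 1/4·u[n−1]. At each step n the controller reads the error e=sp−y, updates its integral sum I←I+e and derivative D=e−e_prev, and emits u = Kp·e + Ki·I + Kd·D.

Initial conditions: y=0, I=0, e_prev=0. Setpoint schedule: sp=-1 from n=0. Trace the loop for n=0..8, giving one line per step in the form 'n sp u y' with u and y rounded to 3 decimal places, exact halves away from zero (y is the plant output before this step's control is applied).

(exact arithmetic carried between steps; '≈' marks a value shown rounded to 6 d.p. or computed from one; I and e_prev carry over from the previous line; the table rounds u and y to 3 d.p., halves away from zero)
n=0: y=0, sp=-1, e=sp−y=-1; I=-1, D=e−e_prev=-1; u=0·(-1)+1/4·(-1)+1·(-1)=-1.25; next y=-3/5·0+1/4·(-1.25)=-0.3125
n=1: y=-0.3125, sp=-1, e=sp−y=-0.6875; I=-1.6875, D=e−e_prev=0.3125; u=0·(-0.6875)+1/4·(-1.6875)+1·0.3125=-0.109375; next y=-3/5·(-0.3125)+1/4·(-0.109375)≈0.160156
n=2: y≈0.160156, sp=-1, e=sp−y≈-1.160156; I≈-2.847656, D=e−e_prev≈-0.472656; u=0·(-1.160156)+1/4·(-2.847656)+1·(-0.472656)≈-1.184570; next y=-3/5·0.160156+1/4·(-1.184570)≈-0.392236
n=3: y≈-0.392236, sp=-1, e=sp−y≈-0.607764; I≈-3.455420, D=e−e_prev≈0.552393; u=0·(-0.607764)+1/4·(-3.455420)+1·0.552393≈-0.311462; next y=-3/5·(-0.392236)+1/4·(-0.311462)≈0.157476
n=4: y≈0.157476, sp=-1, e=sp−y≈-1.157476; I≈-4.612896, D=e−e_prev≈-0.549713; u=0·(-1.157476)+1/4·(-4.612896)+1·(-0.549713)≈-1.702937; next y=-3/5·0.157476+1/4·(-1.702937)≈-0.520220
n=5: y≈-0.520220, sp=-1, e=sp−y≈-0.479780; I≈-5.092676, D=e−e_prev≈0.677696; u=0·(-0.479780)+1/4·(-5.092676)+1·0.677696≈-0.595473; next y=-3/5·(-0.520220)+1/4·(-0.595473)≈0.163264
n=6: y≈0.163264, sp=-1, e=sp−y≈-1.163264; I≈-6.255940, D=e−e_prev≈-0.683484; u=0·(-1.163264)+1/4·(-6.255940)+1·(-0.683484)≈-2.247468; next y=-3/5·0.163264+1/4·(-2.247468)≈-0.659825
n=7: y≈-0.659825, sp=-1, e=sp−y≈-0.340175; I≈-6.596115, D=e−e_prev≈0.823089; u=0·(-0.340175)+1/4·(-6.596115)+1·0.823089≈-0.825940; next y=-3/5·(-0.659825)+1/4·(-0.825940)≈0.189410
n=8: y≈0.189410, sp=-1, e=sp−y≈-1.189410; I≈-7.785525, D=e−e_prev≈-0.849236; u=0·(-1.189410)+1/4·(-7.785525)+1·(-0.849236)≈-2.795617; next y=-3/5·0.189410+1/4·(-2.795617)≈-0.812550

0 -1 -1.250 0.000
1 -1 -0.109 -0.313
2 -1 -1.185 0.160
3 -1 -0.311 -0.392
4 -1 -1.703 0.157
5 -1 -0.595 -0.520
6 -1 -2.247 0.163
7 -1 -0.826 -0.660
8 -1 -2.796 0.189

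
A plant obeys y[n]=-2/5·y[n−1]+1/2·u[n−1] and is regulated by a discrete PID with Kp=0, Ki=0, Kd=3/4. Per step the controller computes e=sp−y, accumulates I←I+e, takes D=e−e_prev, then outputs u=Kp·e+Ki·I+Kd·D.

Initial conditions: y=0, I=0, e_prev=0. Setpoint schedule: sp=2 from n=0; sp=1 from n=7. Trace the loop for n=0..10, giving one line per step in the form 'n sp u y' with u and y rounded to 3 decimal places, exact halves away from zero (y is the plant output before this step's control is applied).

0 2 1.500 0.000
1 2 -0.563 0.750
2 2 0.998 -0.581
3 2 -0.985 0.732
4 2 1.138 -0.785
5 2 -1.251 0.883
6 2 1.396 -0.979
7 1 -2.301 1.089
8 1 2.007 -1.586
9 1 -2.418 1.638
10 1 2.627 -1.864

(exact arithmetic carried between steps; '≈' marks a value shown rounded to 6 d.p. or computed from one; I and e_prev carry over from the previous line; the table rounds u and y to 3 d.p., halves away from zero)
n=0: y=0, sp=2, e=sp−y=2; I=2, D=e−e_prev=2; u=0·2+0·2+3/4·2=1.5; next y=-2/5·0+1/2·1.5=0.75
n=1: y=0.75, sp=2, e=sp−y=1.25; I=3.25, D=e−e_prev=-0.75; u=0·1.25+0·3.25+3/4·(-0.75)=-0.5625; next y=-2/5·0.75+1/2·(-0.5625)=-0.58125
n=2: y=-0.58125, sp=2, e=sp−y=2.58125; I=5.83125, D=e−e_prev=1.33125; u=0·2.58125+0·5.83125+3/4·1.33125≈0.998438; next y=-2/5·(-0.58125)+1/2·0.998438≈0.731719
n=3: y≈0.731719, sp=2, e=sp−y≈1.268281; I≈7.099531, D=e−e_prev≈-1.312969; u=0·1.268281+0·7.099531+3/4·(-1.312969)≈-0.984727; next y=-2/5·0.731719+1/2·(-0.984727)≈-0.785051
n=4: y≈-0.785051, sp=2, e=sp−y≈2.785051; I≈9.884582, D=e−e_prev≈1.516770; u=0·2.785051+0·9.884582+3/4·1.516770≈1.137577; next y=-2/5·(-0.785051)+1/2·1.137577≈0.882809
n=5: y≈0.882809, sp=2, e=sp−y≈1.117191; I≈11.001773, D=e−e_prev≈-1.667860; u=0·1.117191+0·11.001773+3/4·(-1.667860)≈-1.250895; next y=-2/5·0.882809+1/2·(-1.250895)≈-0.978571
n=6: y≈-0.978571, sp=2, e=sp−y≈2.978571; I≈13.980344, D=e−e_prev≈1.861380; u=0·2.978571+0·13.980344+3/4·1.861380≈1.396035; next y=-2/5·(-0.978571)+1/2·1.396035≈1.089446
n=7: y≈1.089446, sp=1, e=sp−y≈-0.089446; I≈13.890898, D=e−e_prev≈-3.068017; u=0·(-0.089446)+0·13.890898+3/4·(-3.068017)≈-2.301013; next y=-2/5·1.089446+1/2·(-2.301013)≈-1.586285
n=8: y≈-1.586285, sp=1, e=sp−y≈2.586285; I≈16.477183, D=e−e_prev≈2.675730; u=0·2.586285+0·16.477183+3/4·2.675730≈2.006798; next y=-2/5·(-1.586285)+1/2·2.006798≈1.637913
n=9: y≈1.637913, sp=1, e=sp−y≈-0.637913; I≈15.839270, D=e−e_prev≈-3.224197; u=0·(-0.637913)+0·15.839270+3/4·(-3.224197)≈-2.418148; next y=-2/5·1.637913+1/2·(-2.418148)≈-1.864239
n=10: y≈-1.864239, sp=1, e=sp−y≈2.864239; I≈18.703509, D=e−e_prev≈3.502152; u=0·2.864239+0·18.703509+3/4·3.502152≈2.626614; next y=-2/5·(-1.864239)+1/2·2.626614≈2.059003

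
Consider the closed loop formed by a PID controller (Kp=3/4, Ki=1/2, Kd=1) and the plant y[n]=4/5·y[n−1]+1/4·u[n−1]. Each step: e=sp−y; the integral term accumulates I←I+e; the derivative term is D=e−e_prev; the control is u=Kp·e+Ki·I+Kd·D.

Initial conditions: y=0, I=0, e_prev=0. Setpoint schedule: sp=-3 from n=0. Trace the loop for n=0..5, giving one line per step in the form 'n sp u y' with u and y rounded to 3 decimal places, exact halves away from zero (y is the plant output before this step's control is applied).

(exact arithmetic carried between steps; '≈' marks a value shown rounded to 6 d.p. or computed from one; I and e_prev carry over from the previous line; the table rounds u and y to 3 d.p., halves away from zero)
n=0: y=0, sp=-3, e=sp−y=-3; I=-3, D=e−e_prev=-3; u=3/4·(-3)+1/2·(-3)+1·(-3)=-6.75; next y=4/5·0+1/4·(-6.75)=-1.6875
n=1: y=-1.6875, sp=-3, e=sp−y=-1.3125; I=-4.3125, D=e−e_prev=1.6875; u=3/4·(-1.3125)+1/2·(-4.3125)+1·1.6875=-1.453125; next y=4/5·(-1.6875)+1/4·(-1.453125)≈-1.713281
n=2: y≈-1.713281, sp=-3, e=sp−y≈-1.286719; I≈-5.599219, D=e−e_prev≈0.025781; u=3/4·(-1.286719)+1/2·(-5.599219)+1·0.025781≈-3.738867; next y=4/5·(-1.713281)+1/4·(-3.738867)≈-2.305342
n=3: y≈-2.305342, sp=-3, e=sp−y≈-0.694658; I≈-6.293877, D=e−e_prev≈0.592061; u=3/4·(-0.694658)+1/2·(-6.293877)+1·0.592061≈-3.075872; next y=4/5·(-2.305342)+1/4·(-3.075872)≈-2.613241
n=4: y≈-2.613241, sp=-3, e=sp−y≈-0.386759; I≈-6.680636, D=e−e_prev≈0.307900; u=3/4·(-0.386759)+1/2·(-6.680636)+1·0.307900≈-3.322487; next y=4/5·(-2.613241)+1/4·(-3.322487)≈-2.921215
n=5: y≈-2.921215, sp=-3, e=sp−y≈-0.078785; I≈-6.759421, D=e−e_prev≈0.307974; u=3/4·(-0.078785)+1/2·(-6.759421)+1·0.307974≈-3.130826; next y=4/5·(-2.921215)+1/4·(-3.130826)≈-3.119678

0 -3 -6.750 0.000
1 -3 -1.453 -1.688
2 -3 -3.739 -1.713
3 -3 -3.076 -2.305
4 -3 -3.322 -2.613
5 -3 -3.131 -2.921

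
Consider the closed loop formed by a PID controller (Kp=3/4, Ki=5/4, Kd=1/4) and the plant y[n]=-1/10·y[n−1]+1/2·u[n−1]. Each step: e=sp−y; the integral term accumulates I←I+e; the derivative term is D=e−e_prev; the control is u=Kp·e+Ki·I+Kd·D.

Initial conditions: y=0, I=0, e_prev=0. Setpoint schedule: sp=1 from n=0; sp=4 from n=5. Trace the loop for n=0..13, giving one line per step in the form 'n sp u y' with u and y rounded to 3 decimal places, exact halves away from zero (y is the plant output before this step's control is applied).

(exact arithmetic carried between steps; '≈' marks a value shown rounded to 6 d.p. or computed from one; I and e_prev carry over from the previous line; the table rounds u and y to 3 d.p., halves away from zero)
n=0: y=0, sp=1, e=sp−y=1; I=1, D=e−e_prev=1; u=3/4·1+5/4·1+1/4·1=2.25; next y=-1/10·0+1/2·2.25=1.125
n=1: y=1.125, sp=1, e=sp−y=-0.125; I=0.875, D=e−e_prev=-1.125; u=3/4·(-0.125)+5/4·0.875+1/4·(-1.125)=0.71875; next y=-1/10·1.125+1/2·0.71875=0.246875
n=2: y=0.246875, sp=1, e=sp−y=0.753125; I=1.628125, D=e−e_prev=0.878125; u=3/4·0.753125+5/4·1.628125+1/4·0.878125≈2.819531; next y=-1/10·0.246875+1/2·2.819531≈1.385078
n=3: y≈1.385078, sp=1, e=sp−y≈-0.385078; I≈1.243047, D=e−e_prev≈-1.138203; u=3/4·(-0.385078)+5/4·1.243047+1/4·(-1.138203)≈0.980449; next y=-1/10·1.385078+1/2·0.980449≈0.351717
n=4: y≈0.351717, sp=1, e=sp−y≈0.648283; I≈1.891330, D=e−e_prev≈1.033361; u=3/4·0.648283+5/4·1.891330+1/4·1.033361≈3.108715; next y=-1/10·0.351717+1/2·3.108715≈1.519186
n=5: y≈1.519186, sp=4, e=sp−y≈2.480814; I≈4.372144, D=e−e_prev≈1.832531; u=3/4·2.480814+5/4·4.372144+1/4·1.832531≈7.783923; next y=-1/10·1.519186+1/2·7.783923≈3.740043
n=6: y≈3.740043, sp=4, e=sp−y≈0.259957; I≈4.632101, D=e−e_prev≈-2.220857; u=3/4·0.259957+5/4·4.632101+1/4·(-2.220857)≈5.429880; next y=-1/10·3.740043+1/2·5.429880≈2.340936
n=7: y≈2.340936, sp=4, e=sp−y≈1.659064; I≈6.291165, D=e−e_prev≈1.399108; u=3/4·1.659064+5/4·6.291165+1/4·1.399108≈9.458032; next y=-1/10·2.340936+1/2·9.458032≈4.494922
n=8: y≈4.494922, sp=4, e=sp−y≈-0.494922; I≈5.796243, D=e−e_prev≈-2.153987; u=3/4·(-0.494922)+5/4·5.796243+1/4·(-2.153987)≈6.335615; next y=-1/10·4.494922+1/2·6.335615≈2.718315
n=9: y≈2.718315, sp=4, e=sp−y≈1.281685; I≈7.077928, D=e−e_prev≈1.776607; u=3/4·1.281685+5/4·7.077928+1/4·1.776607≈10.252825; next y=-1/10·2.718315+1/2·10.252825≈4.854581
n=10: y≈4.854581, sp=4, e=sp−y≈-0.854581; I≈6.223347, D=e−e_prev≈-2.136266; u=3/4·(-0.854581)+5/4·6.223347+1/4·(-2.136266)≈6.604181; next y=-1/10·4.854581+1/2·6.604181≈2.816633
n=11: y≈2.816633, sp=4, e=sp−y≈1.183367; I≈7.406714, D=e−e_prev≈2.037948; u=3/4·1.183367+5/4·7.406714+1/4·2.037948≈10.655405; next y=-1/10·2.816633+1/2·10.655405≈5.046039
n=12: y≈5.046039, sp=4, e=sp−y≈-1.046039; I≈6.360675, D=e−e_prev≈-2.229407; u=3/4·(-1.046039)+5/4·6.360675+1/4·(-2.229407)≈6.608962; next y=-1/10·5.046039+1/2·6.608962≈2.799877
n=13: y≈2.799877, sp=4, e=sp−y≈1.200123; I≈7.560798, D=e−e_prev≈2.246162; u=3/4·1.200123+5/4·7.560798+1/4·2.246162≈10.912630; next y=-1/10·2.799877+1/2·10.912630≈5.176327

0 1 2.250 0.000
1 1 0.719 1.125
2 1 2.820 0.247
3 1 0.980 1.385
4 1 3.109 0.352
5 4 7.784 1.519
6 4 5.430 3.740
7 4 9.458 2.341
8 4 6.336 4.495
9 4 10.253 2.718
10 4 6.604 4.855
11 4 10.655 2.817
12 4 6.609 5.046
13 4 10.913 2.800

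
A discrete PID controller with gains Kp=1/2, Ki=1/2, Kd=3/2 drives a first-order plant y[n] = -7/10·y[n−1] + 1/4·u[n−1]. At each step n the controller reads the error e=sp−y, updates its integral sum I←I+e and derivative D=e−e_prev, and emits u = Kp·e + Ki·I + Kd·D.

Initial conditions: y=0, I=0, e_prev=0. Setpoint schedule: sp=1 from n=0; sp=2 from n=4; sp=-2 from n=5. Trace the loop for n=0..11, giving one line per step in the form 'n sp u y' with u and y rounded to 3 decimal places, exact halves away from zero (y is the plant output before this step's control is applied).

(exact arithmetic carried between steps; '≈' marks a value shown rounded to 6 d.p. or computed from one; I and e_prev carry over from the previous line; the table rounds u and y to 3 d.p., halves away from zero)
n=0: y=0, sp=1, e=sp−y=1; I=1, D=e−e_prev=1; u=1/2·1+1/2·1+3/2·1=2.5; next y=-7/10·0+1/4·2.5=0.625
n=1: y=0.625, sp=1, e=sp−y=0.375; I=1.375, D=e−e_prev=-0.625; u=1/2·0.375+1/2·1.375+3/2·(-0.625)=-0.0625; next y=-7/10·0.625+1/4·(-0.0625)=-0.453125
n=2: y=-0.453125, sp=1, e=sp−y=1.453125; I=2.828125, D=e−e_prev=1.078125; u=1/2·1.453125+1/2·2.828125+3/2·1.078125≈3.757813; next y=-7/10·(-0.453125)+1/4·3.757813≈1.256641
n=3: y≈1.256641, sp=1, e=sp−y≈-0.256641; I≈2.571484, D=e−e_prev≈-1.709766; u=1/2·(-0.256641)+1/2·2.571484+3/2·(-1.709766)≈-1.407227; next y=-7/10·1.256641+1/4·(-1.407227)≈-1.231455
n=4: y≈-1.231455, sp=2, e=sp−y≈3.231455; I≈5.802939, D=e−e_prev≈3.488096; u=1/2·3.231455+1/2·5.802939+3/2·3.488096≈9.749341; next y=-7/10·(-1.231455)+1/4·9.749341≈3.299354
n=5: y≈3.299354, sp=-2, e=sp−y≈-5.299354; I≈0.503586, D=e−e_prev≈-8.530809; u=1/2·(-5.299354)+1/2·0.503586+3/2·(-8.530809)≈-15.194097; next y=-7/10·3.299354+1/4·(-15.194097)≈-6.108072
n=6: y≈-6.108072, sp=-2, e=sp−y≈4.108072; I≈4.611658, D=e−e_prev≈9.407426; u=1/2·4.108072+1/2·4.611658+3/2·9.407426≈18.471003; next y=-7/10·(-6.108072)+1/4·18.471003≈8.893401
n=7: y≈8.893401, sp=-2, e=sp−y≈-10.893401; I≈-6.281744, D=e−e_prev≈-15.001473; u=1/2·(-10.893401)+1/2·(-6.281744)+3/2·(-15.001473)≈-31.089782; next y=-7/10·8.893401+1/4·(-31.089782)≈-13.997826
n=8: y≈-13.997826, sp=-2, e=sp−y≈11.997826; I≈5.716083, D=e−e_prev≈22.891228; u=1/2·11.997826+1/2·5.716083+3/2·22.891228≈43.193796; next y=-7/10·(-13.997826)+1/4·43.193796≈20.596927
n=9: y≈20.596927, sp=-2, e=sp−y≈-22.596927; I≈-16.880845, D=e−e_prev≈-34.594754; u=1/2·(-22.596927)+1/2·(-16.880845)+3/2·(-34.594754)≈-71.631017; next y=-7/10·20.596927+1/4·(-71.631017)≈-32.325603
n=10: y≈-32.325603, sp=-2, e=sp−y≈30.325603; I≈13.444759, D=e−e_prev≈52.922531; u=1/2·30.325603+1/2·13.444759+3/2·52.922531≈101.268977; next y=-7/10·(-32.325603)+1/4·101.268977≈47.945167
n=11: y≈47.945167, sp=-2, e=sp−y≈-49.945167; I≈-36.500408, D=e−e_prev≈-80.270770; u=1/2·(-49.945167)+1/2·(-36.500408)+3/2·(-80.270770)≈-163.628943; next y=-7/10·47.945167+1/4·(-163.628943)≈-74.468852

0 1 2.500 0.000
1 1 -0.063 0.625
2 1 3.758 -0.453
3 1 -1.407 1.257
4 2 9.749 -1.231
5 -2 -15.194 3.299
6 -2 18.471 -6.108
7 -2 -31.090 8.893
8 -2 43.194 -13.998
9 -2 -71.631 20.597
10 -2 101.269 -32.326
11 -2 -163.629 47.945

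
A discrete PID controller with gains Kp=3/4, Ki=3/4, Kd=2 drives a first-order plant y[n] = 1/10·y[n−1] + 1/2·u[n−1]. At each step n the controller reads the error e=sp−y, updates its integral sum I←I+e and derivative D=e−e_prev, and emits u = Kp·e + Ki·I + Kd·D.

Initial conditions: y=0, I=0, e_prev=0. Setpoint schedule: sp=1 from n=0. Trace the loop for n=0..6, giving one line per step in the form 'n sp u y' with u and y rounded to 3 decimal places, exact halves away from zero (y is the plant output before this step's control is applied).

(exact arithmetic carried between steps; '≈' marks a value shown rounded to 6 d.p. or computed from one; I and e_prev carry over from the previous line; the table rounds u and y to 3 d.p., halves away from zero)
n=0: y=0, sp=1, e=sp−y=1; I=1, D=e−e_prev=1; u=3/4·1+3/4·1+2·1=3.5; next y=1/10·0+1/2·3.5=1.75
n=1: y=1.75, sp=1, e=sp−y=-0.75; I=0.25, D=e−e_prev=-1.75; u=3/4·(-0.75)+3/4·0.25+2·(-1.75)=-3.875; next y=1/10·1.75+1/2·(-3.875)=-1.7625
n=2: y=-1.7625, sp=1, e=sp−y=2.7625; I=3.0125, D=e−e_prev=3.5125; u=3/4·2.7625+3/4·3.0125+2·3.5125=11.35625; next y=1/10·(-1.7625)+1/2·11.35625=5.501875
n=3: y=5.501875, sp=1, e=sp−y=-4.501875; I=-1.489375, D=e−e_prev=-7.264375; u=3/4·(-4.501875)+3/4·(-1.489375)+2·(-7.264375)≈-19.022188; next y=1/10·5.501875+1/2·(-19.022188)≈-8.960906
n=4: y≈-8.960906, sp=1, e=sp−y≈9.960906; I≈8.471531, D=e−e_prev≈14.462781; u=3/4·9.960906+3/4·8.471531+2·14.462781≈42.749891; next y=1/10·(-8.960906)+1/2·42.749891≈20.478855
n=5: y≈20.478855, sp=1, e=sp−y≈-19.478855; I≈-11.007323, D=e−e_prev≈-29.439761; u=3/4·(-19.478855)+3/4·(-11.007323)+2·(-29.439761)≈-81.744155; next y=1/10·20.478855+1/2·(-81.744155)≈-38.824192
n=6: y≈-38.824192, sp=1, e=sp−y≈39.824192; I≈28.816869, D=e−e_prev≈59.303047; u=3/4·39.824192+3/4·28.816869+2·59.303047≈170.086890; next y=1/10·(-38.824192)+1/2·170.086890≈81.161026

0 1 3.500 0.000
1 1 -3.875 1.750
2 1 11.356 -1.763
3 1 -19.022 5.502
4 1 42.750 -8.961
5 1 -81.744 20.479
6 1 170.087 -38.824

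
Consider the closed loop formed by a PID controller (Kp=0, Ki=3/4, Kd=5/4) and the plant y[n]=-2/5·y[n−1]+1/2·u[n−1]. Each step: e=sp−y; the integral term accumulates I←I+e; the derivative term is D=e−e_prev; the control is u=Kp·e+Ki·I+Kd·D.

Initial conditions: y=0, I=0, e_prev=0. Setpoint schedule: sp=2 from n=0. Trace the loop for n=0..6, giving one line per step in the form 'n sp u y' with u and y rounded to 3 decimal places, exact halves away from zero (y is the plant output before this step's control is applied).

(exact arithmetic carried between steps; '≈' marks a value shown rounded to 6 d.p. or computed from one; I and e_prev carry over from the previous line; the table rounds u and y to 3 d.p., halves away from zero)
n=0: y=0, sp=2, e=sp−y=2; I=2, D=e−e_prev=2; u=0·2+3/4·2+5/4·2=4; next y=-2/5·0+1/2·4=2
n=1: y=2, sp=2, e=sp−y=0; I=2, D=e−e_prev=-2; u=0·0+3/4·2+5/4·(-2)=-1; next y=-2/5·2+1/2·(-1)=-1.3
n=2: y=-1.3, sp=2, e=sp−y=3.3; I=5.3, D=e−e_prev=3.3; u=0·3.3+3/4·5.3+5/4·3.3=8.1; next y=-2/5·(-1.3)+1/2·8.1=4.57
n=3: y=4.57, sp=2, e=sp−y=-2.57; I=2.73, D=e−e_prev=-5.87; u=0·(-2.57)+3/4·2.73+5/4·(-5.87)=-5.29; next y=-2/5·4.57+1/2·(-5.29)=-4.473
n=4: y=-4.473, sp=2, e=sp−y=6.473; I=9.203, D=e−e_prev=9.043; u=0·6.473+3/4·9.203+5/4·9.043=18.206; next y=-2/5·(-4.473)+1/2·18.206=10.8922
n=5: y=10.8922, sp=2, e=sp−y=-8.8922; I=0.3108, D=e−e_prev=-15.3652; u=0·(-8.8922)+3/4·0.3108+5/4·(-15.3652)=-18.9734; next y=-2/5·10.8922+1/2·(-18.9734)=-13.84358
n=6: y=-13.84358, sp=2, e=sp−y=15.84358; I=16.15438, D=e−e_prev=24.73578; u=0·15.84358+3/4·16.15438+5/4·24.73578=43.03551; next y=-2/5·(-13.84358)+1/2·43.03551=27.055187

0 2 4.000 0.000
1 2 -1.000 2.000
2 2 8.100 -1.300
3 2 -5.290 4.570
4 2 18.206 -4.473
5 2 -18.973 10.892
6 2 43.036 -13.844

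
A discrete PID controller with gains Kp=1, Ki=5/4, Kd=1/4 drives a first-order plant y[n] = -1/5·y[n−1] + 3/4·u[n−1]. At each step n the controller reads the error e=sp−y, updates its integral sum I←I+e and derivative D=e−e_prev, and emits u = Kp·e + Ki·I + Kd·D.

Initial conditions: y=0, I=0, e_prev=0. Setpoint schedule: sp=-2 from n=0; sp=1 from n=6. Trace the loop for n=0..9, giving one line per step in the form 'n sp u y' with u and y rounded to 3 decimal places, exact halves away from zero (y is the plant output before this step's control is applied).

(exact arithmetic carried between steps; '≈' marks a value shown rounded to 6 d.p. or computed from one; I and e_prev carry over from the previous line; the table rounds u and y to 3 d.p., halves away from zero)
n=0: y=0, sp=-2, e=sp−y=-2; I=-2, D=e−e_prev=-2; u=1·(-2)+5/4·(-2)+1/4·(-2)=-5; next y=-1/5·0+3/4·(-5)=-3.75
n=1: y=-3.75, sp=-2, e=sp−y=1.75; I=-0.25, D=e−e_prev=3.75; u=1·1.75+5/4·(-0.25)+1/4·3.75=2.375; next y=-1/5·(-3.75)+3/4·2.375=2.53125
n=2: y=2.53125, sp=-2, e=sp−y=-4.53125; I=-4.78125, D=e−e_prev=-6.28125; u=1·(-4.53125)+5/4·(-4.78125)+1/4·(-6.28125)=-12.078125; next y=-1/5·2.53125+3/4·(-12.078125)≈-9.564844
n=3: y≈-9.564844, sp=-2, e=sp−y≈7.564844; I≈2.783594, D=e−e_prev≈12.096094; u=1·7.564844+5/4·2.783594+1/4·12.096094≈14.068359; next y=-1/5·(-9.564844)+3/4·14.068359≈12.464238
n=4: y≈12.464238, sp=-2, e=sp−y≈-14.464238; I≈-11.680645, D=e−e_prev≈-22.029082; u=1·(-14.464238)+5/4·(-11.680645)+1/4·(-22.029082)≈-34.572314; next y=-1/5·12.464238+3/4·(-34.572314)≈-28.422083
n=5: y≈-28.422083, sp=-2, e=sp−y≈26.422083; I≈14.741439, D=e−e_prev≈40.886322; u=1·26.422083+5/4·14.741439+1/4·40.886322≈55.070463; next y=-1/5·(-28.422083)+3/4·55.070463≈46.987264
n=6: y≈46.987264, sp=1, e=sp−y≈-45.987264; I≈-31.245825, D=e−e_prev≈-72.409347; u=1·(-45.987264)+5/4·(-31.245825)+1/4·(-72.409347)≈-103.146881; next y=-1/5·46.987264+3/4·(-103.146881)≈-86.757614
n=7: y≈-86.757614, sp=1, e=sp−y≈87.757614; I≈56.511789, D=e−e_prev≈133.744877; u=1·87.757614+5/4·56.511789+1/4·133.744877≈191.833569; next y=-1/5·(-86.757614)+3/4·191.833569≈161.226700
n=8: y≈161.226700, sp=1, e=sp−y≈-160.226700; I≈-103.714911, D=e−e_prev≈-247.984314; u=1·(-160.226700)+5/4·(-103.714911)+1/4·(-247.984314)≈-351.866417; next y=-1/5·161.226700+3/4·(-351.866417)≈-296.145153
n=9: y≈-296.145153, sp=1, e=sp−y≈297.145153; I≈193.430242, D=e−e_prev≈457.371852; u=1·297.145153+5/4·193.430242+1/4·457.371852≈653.275918; next y=-1/5·(-296.145153)+3/4·653.275918≈549.185969

0 -2 -5.000 0.000
1 -2 2.375 -3.750
2 -2 -12.078 2.531
3 -2 14.068 -9.565
4 -2 -34.572 12.464
5 -2 55.070 -28.422
6 1 -103.147 46.987
7 1 191.834 -86.758
8 1 -351.866 161.227
9 1 653.276 -296.145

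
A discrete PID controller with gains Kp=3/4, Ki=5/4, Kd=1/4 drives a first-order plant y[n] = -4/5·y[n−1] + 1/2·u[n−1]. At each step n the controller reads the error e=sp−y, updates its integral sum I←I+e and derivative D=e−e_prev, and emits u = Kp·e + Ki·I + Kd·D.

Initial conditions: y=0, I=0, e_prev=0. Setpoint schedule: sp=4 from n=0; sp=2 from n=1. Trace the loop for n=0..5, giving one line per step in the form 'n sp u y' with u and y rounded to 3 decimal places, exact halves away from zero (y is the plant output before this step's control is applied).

0 4 9.000 0.000
1 2 -1.625 4.500
2 2 16.928 -4.413
3 2 -14.199 11.994
4 2 41.960 -16.695
5 2 -56.663 34.336

(exact arithmetic carried between steps; '≈' marks a value shown rounded to 6 d.p. or computed from one; I and e_prev carry over from the previous line; the table rounds u and y to 3 d.p., halves away from zero)
n=0: y=0, sp=4, e=sp−y=4; I=4, D=e−e_prev=4; u=3/4·4+5/4·4+1/4·4=9; next y=-4/5·0+1/2·9=4.5
n=1: y=4.5, sp=2, e=sp−y=-2.5; I=1.5, D=e−e_prev=-6.5; u=3/4·(-2.5)+5/4·1.5+1/4·(-6.5)=-1.625; next y=-4/5·4.5+1/2·(-1.625)=-4.4125
n=2: y=-4.4125, sp=2, e=sp−y=6.4125; I=7.9125, D=e−e_prev=8.9125; u=3/4·6.4125+5/4·7.9125+1/4·8.9125=16.928125; next y=-4/5·(-4.4125)+1/2·16.928125≈11.994063
n=3: y≈11.994063, sp=2, e=sp−y≈-9.994063; I≈-2.081563, D=e−e_prev≈-16.406563; u=3/4·(-9.994063)+5/4·(-2.081563)+1/4·(-16.406563)≈-14.199141; next y=-4/5·11.994063+1/2·(-14.199141)≈-16.694820
n=4: y≈-16.694820, sp=2, e=sp−y≈18.694820; I≈16.613258, D=e−e_prev≈28.688883; u=3/4·18.694820+5/4·16.613258+1/4·28.688883≈41.959908; next y=-4/5·(-16.694820)+1/2·41.959908≈34.335810
n=5: y≈34.335810, sp=2, e=sp−y≈-32.335810; I≈-15.722553, D=e−e_prev≈-51.030631; u=3/4·(-32.335810)+5/4·(-15.722553)+1/4·(-51.030631)≈-56.662706; next y=-4/5·34.335810+1/2·(-56.662706)≈-55.800001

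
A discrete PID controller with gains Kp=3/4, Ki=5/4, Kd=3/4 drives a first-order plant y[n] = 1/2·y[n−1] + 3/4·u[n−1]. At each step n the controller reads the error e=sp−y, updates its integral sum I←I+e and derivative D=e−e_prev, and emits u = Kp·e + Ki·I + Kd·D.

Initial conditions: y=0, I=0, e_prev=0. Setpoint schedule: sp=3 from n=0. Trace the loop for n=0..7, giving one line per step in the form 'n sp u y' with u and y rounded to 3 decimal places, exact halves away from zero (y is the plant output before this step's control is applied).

(exact arithmetic carried between steps; '≈' marks a value shown rounded to 6 d.p. or computed from one; I and e_prev carry over from the previous line; the table rounds u and y to 3 d.p., halves away from zero)
n=0: y=0, sp=3, e=sp−y=3; I=3, D=e−e_prev=3; u=3/4·3+5/4·3+3/4·3=8.25; next y=1/2·0+3/4·8.25=6.1875
n=1: y=6.1875, sp=3, e=sp−y=-3.1875; I=-0.1875, D=e−e_prev=-6.1875; u=3/4·(-3.1875)+5/4·(-0.1875)+3/4·(-6.1875)=-7.265625; next y=1/2·6.1875+3/4·(-7.265625)≈-2.355469
n=2: y≈-2.355469, sp=3, e=sp−y≈5.355469; I≈5.167969, D=e−e_prev≈8.542969; u=3/4·5.355469+5/4·5.167969+3/4·8.542969≈16.883789; next y=1/2·(-2.355469)+3/4·16.883789≈11.485107
n=3: y≈11.485107, sp=3, e=sp−y≈-8.485107; I≈-3.317139, D=e−e_prev≈-13.840576; u=3/4·(-8.485107)+5/4·(-3.317139)+3/4·(-13.840576)≈-20.890686; next y=1/2·11.485107+3/4·(-20.890686)≈-9.925461
n=4: y≈-9.925461, sp=3, e=sp−y≈12.925461; I≈9.608322, D=e−e_prev≈21.410568; u=3/4·12.925461+5/4·9.608322+3/4·21.410568≈37.762424; next y=1/2·(-9.925461)+3/4·37.762424≈23.359088
n=5: y≈23.359088, sp=3, e=sp−y≈-20.359088; I≈-10.750766, D=e−e_prev≈-33.284549; u=3/4·(-20.359088)+5/4·(-10.750766)+3/4·(-33.284549)≈-53.671185; next y=1/2·23.359088+3/4·(-53.671185)≈-28.573845
n=6: y≈-28.573845, sp=3, e=sp−y≈31.573845; I≈20.823079, D=e−e_prev≈51.932933; u=3/4·31.573845+5/4·20.823079+3/4·51.932933≈88.658931; next y=1/2·(-28.573845)+3/4·88.658931≈52.207276
n=7: y≈52.207276, sp=3, e=sp−y≈-49.207276; I≈-28.384197, D=e−e_prev≈-80.781121; u=3/4·(-49.207276)+5/4·(-28.384197)+3/4·(-80.781121)≈-132.971545; next y=1/2·52.207276+3/4·(-132.971545)≈-73.625020

0 3 8.250 0.000
1 3 -7.266 6.188
2 3 16.884 -2.355
3 3 -20.891 11.485
4 3 37.762 -9.925
5 3 -53.671 23.359
6 3 88.659 -28.574
7 3 -132.972 52.207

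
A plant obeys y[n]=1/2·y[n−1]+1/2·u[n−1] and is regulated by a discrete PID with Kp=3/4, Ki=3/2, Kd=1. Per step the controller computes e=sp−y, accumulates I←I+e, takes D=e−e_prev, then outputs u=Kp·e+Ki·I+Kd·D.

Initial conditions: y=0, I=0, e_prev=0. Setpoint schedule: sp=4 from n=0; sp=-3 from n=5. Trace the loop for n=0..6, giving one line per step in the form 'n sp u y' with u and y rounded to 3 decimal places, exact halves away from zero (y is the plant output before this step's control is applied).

(exact arithmetic carried between steps; '≈' marks a value shown rounded to 6 d.p. or computed from one; I and e_prev carry over from the previous line; the table rounds u and y to 3 d.p., halves away from zero)
n=0: y=0, sp=4, e=sp−y=4; I=4, D=e−e_prev=4; u=3/4·4+3/2·4+1·4=13; next y=1/2·0+1/2·13=6.5
n=1: y=6.5, sp=4, e=sp−y=-2.5; I=1.5, D=e−e_prev=-6.5; u=3/4·(-2.5)+3/2·1.5+1·(-6.5)=-6.125; next y=1/2·6.5+1/2·(-6.125)=0.1875
n=2: y=0.1875, sp=4, e=sp−y=3.8125; I=5.3125, D=e−e_prev=6.3125; u=3/4·3.8125+3/2·5.3125+1·6.3125=17.140625; next y=1/2·0.1875+1/2·17.140625≈8.664063
n=3: y≈8.664063, sp=4, e=sp−y≈-4.664063; I≈0.648438, D=e−e_prev≈-8.476563; u=3/4·(-4.664063)+3/2·0.648438+1·(-8.476563)≈-11.001953; next y=1/2·8.664063+1/2·(-11.001953)≈-1.168945
n=4: y≈-1.168945, sp=4, e=sp−y≈5.168945; I≈5.817383, D=e−e_prev≈9.833008; u=3/4·5.168945+3/2·5.817383+1·9.833008≈22.435791; next y=1/2·(-1.168945)+1/2·22.435791≈10.633423
n=5: y≈10.633423, sp=-3, e=sp−y≈-13.633423; I≈-7.816040, D=e−e_prev≈-18.802368; u=3/4·(-13.633423)+3/2·(-7.816040)+1·(-18.802368)≈-40.751495; next y=1/2·10.633423+1/2·(-40.751495)≈-15.059036
n=6: y≈-15.059036, sp=-3, e=sp−y≈12.059036; I≈4.242996, D=e−e_prev≈25.692459; u=3/4·12.059036+3/2·4.242996+1·25.692459≈41.101231; next y=1/2·(-15.059036)+1/2·41.101231≈13.021097

0 4 13.000 0.000
1 4 -6.125 6.500
2 4 17.141 0.188
3 4 -11.002 8.664
4 4 22.436 -1.169
5 -3 -40.751 10.633
6 -3 41.101 -15.059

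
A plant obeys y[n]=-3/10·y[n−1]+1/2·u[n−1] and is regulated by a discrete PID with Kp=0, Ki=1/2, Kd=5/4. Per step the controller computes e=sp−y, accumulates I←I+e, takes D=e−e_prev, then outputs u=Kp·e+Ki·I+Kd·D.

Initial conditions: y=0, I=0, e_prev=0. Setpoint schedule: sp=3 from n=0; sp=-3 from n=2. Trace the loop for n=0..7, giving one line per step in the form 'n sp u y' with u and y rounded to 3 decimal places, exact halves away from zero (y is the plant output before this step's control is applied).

0 3 5.250 0.000
1 3 -1.594 2.625
2 -3 -1.259 -1.584
3 -3 -2.231 -0.154
4 -3 -0.264 -1.069
5 -3 -4.576 0.189
6 -3 -0.164 -2.344
7 -3 -8.848 0.621

(exact arithmetic carried between steps; '≈' marks a value shown rounded to 6 d.p. or computed from one; I and e_prev carry over from the previous line; the table rounds u and y to 3 d.p., halves away from zero)
n=0: y=0, sp=3, e=sp−y=3; I=3, D=e−e_prev=3; u=0·3+1/2·3+5/4·3=5.25; next y=-3/10·0+1/2·5.25=2.625
n=1: y=2.625, sp=3, e=sp−y=0.375; I=3.375, D=e−e_prev=-2.625; u=0·0.375+1/2·3.375+5/4·(-2.625)=-1.59375; next y=-3/10·2.625+1/2·(-1.59375)=-1.584375
n=2: y=-1.584375, sp=-3, e=sp−y=-1.415625; I=1.959375, D=e−e_prev=-1.790625; u=0·(-1.415625)+1/2·1.959375+5/4·(-1.790625)≈-1.258594; next y=-3/10·(-1.584375)+1/2·(-1.258594)≈-0.153984
n=3: y≈-0.153984, sp=-3, e=sp−y≈-2.846016; I≈-0.886641, D=e−e_prev≈-1.430391; u=0·(-2.846016)+1/2·(-0.886641)+5/4·(-1.430391)≈-2.231309; next y=-3/10·(-0.153984)+1/2·(-2.231309)≈-1.069459
n=4: y≈-1.069459, sp=-3, e=sp−y≈-1.930541; I≈-2.817182, D=e−e_prev≈0.915475; u=0·(-1.930541)+1/2·(-2.817182)+5/4·0.915475≈-0.264248; next y=-3/10·(-1.069459)+1/2·(-0.264248)≈0.188714
n=5: y≈0.188714, sp=-3, e=sp−y≈-3.188714; I≈-6.005896, D=e−e_prev≈-1.258173; u=0·(-3.188714)+1/2·(-6.005896)+5/4·(-1.258173)≈-4.575664; next y=-3/10·0.188714+1/2·(-4.575664)≈-2.344446
n=6: y≈-2.344446, sp=-3, e=sp−y≈-0.655554; I≈-6.661449, D=e−e_prev≈2.533160; u=0·(-0.655554)+1/2·(-6.661449)+5/4·2.533160≈-0.164275; next y=-3/10·(-2.344446)+1/2·(-0.164275)≈0.621197
n=7: y≈0.621197, sp=-3, e=sp−y≈-3.621197; I≈-10.282646, D=e−e_prev≈-2.965643; u=0·(-3.621197)+1/2·(-10.282646)+5/4·(-2.965643)≈-8.848376; next y=-3/10·0.621197+1/2·(-8.848376)≈-4.610547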